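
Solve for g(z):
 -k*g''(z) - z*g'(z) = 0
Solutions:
 g(z) = C1 + C2*sqrt(k)*erf(sqrt(2)*z*sqrt(1/k)/2)


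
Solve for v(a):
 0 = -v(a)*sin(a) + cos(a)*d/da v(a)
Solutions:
 v(a) = C1/cos(a)


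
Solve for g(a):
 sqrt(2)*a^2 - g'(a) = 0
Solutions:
 g(a) = C1 + sqrt(2)*a^3/3


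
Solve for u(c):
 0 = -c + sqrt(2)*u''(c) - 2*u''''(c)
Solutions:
 u(c) = C1 + C2*c + C3*exp(-2^(3/4)*c/2) + C4*exp(2^(3/4)*c/2) + sqrt(2)*c^3/12


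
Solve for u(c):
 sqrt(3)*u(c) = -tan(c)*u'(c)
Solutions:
 u(c) = C1/sin(c)^(sqrt(3))


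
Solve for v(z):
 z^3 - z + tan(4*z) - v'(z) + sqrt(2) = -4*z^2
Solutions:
 v(z) = C1 + z^4/4 + 4*z^3/3 - z^2/2 + sqrt(2)*z - log(cos(4*z))/4


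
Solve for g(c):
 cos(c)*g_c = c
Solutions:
 g(c) = C1 + Integral(c/cos(c), c)


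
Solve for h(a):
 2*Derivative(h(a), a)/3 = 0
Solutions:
 h(a) = C1


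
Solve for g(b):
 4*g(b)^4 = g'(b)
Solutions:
 g(b) = (-1/(C1 + 12*b))^(1/3)
 g(b) = (-1/(C1 + 4*b))^(1/3)*(-3^(2/3) - 3*3^(1/6)*I)/6
 g(b) = (-1/(C1 + 4*b))^(1/3)*(-3^(2/3) + 3*3^(1/6)*I)/6


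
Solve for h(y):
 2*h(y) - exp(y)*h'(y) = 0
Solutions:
 h(y) = C1*exp(-2*exp(-y))


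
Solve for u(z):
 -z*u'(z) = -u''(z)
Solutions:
 u(z) = C1 + C2*erfi(sqrt(2)*z/2)


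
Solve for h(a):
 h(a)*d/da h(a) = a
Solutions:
 h(a) = -sqrt(C1 + a^2)
 h(a) = sqrt(C1 + a^2)


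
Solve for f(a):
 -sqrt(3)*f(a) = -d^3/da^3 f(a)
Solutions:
 f(a) = C3*exp(3^(1/6)*a) + (C1*sin(3^(2/3)*a/2) + C2*cos(3^(2/3)*a/2))*exp(-3^(1/6)*a/2)


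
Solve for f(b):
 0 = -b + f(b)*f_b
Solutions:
 f(b) = -sqrt(C1 + b^2)
 f(b) = sqrt(C1 + b^2)


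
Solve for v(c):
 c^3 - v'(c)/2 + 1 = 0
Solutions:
 v(c) = C1 + c^4/2 + 2*c


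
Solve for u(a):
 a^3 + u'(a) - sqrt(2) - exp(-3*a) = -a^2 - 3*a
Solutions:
 u(a) = C1 - a^4/4 - a^3/3 - 3*a^2/2 + sqrt(2)*a - exp(-3*a)/3


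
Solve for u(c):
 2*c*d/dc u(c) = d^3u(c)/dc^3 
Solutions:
 u(c) = C1 + Integral(C2*airyai(2^(1/3)*c) + C3*airybi(2^(1/3)*c), c)


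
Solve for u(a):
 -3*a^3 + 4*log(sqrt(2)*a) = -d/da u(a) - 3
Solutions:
 u(a) = C1 + 3*a^4/4 - 4*a*log(a) - a*log(4) + a


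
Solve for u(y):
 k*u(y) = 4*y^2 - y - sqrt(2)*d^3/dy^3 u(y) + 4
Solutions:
 u(y) = C1*exp(2^(5/6)*y*(-k)^(1/3)/2) + C2*exp(2^(5/6)*y*(-k)^(1/3)*(-1 + sqrt(3)*I)/4) + C3*exp(-2^(5/6)*y*(-k)^(1/3)*(1 + sqrt(3)*I)/4) + 4*y^2/k - y/k + 4/k


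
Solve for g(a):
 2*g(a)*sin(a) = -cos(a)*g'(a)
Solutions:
 g(a) = C1*cos(a)^2


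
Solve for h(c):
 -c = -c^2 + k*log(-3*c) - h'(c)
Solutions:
 h(c) = C1 - c^3/3 + c^2/2 + c*k*log(-c) + c*k*(-1 + log(3))


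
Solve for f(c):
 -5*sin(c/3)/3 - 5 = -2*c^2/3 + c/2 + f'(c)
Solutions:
 f(c) = C1 + 2*c^3/9 - c^2/4 - 5*c + 5*cos(c/3)


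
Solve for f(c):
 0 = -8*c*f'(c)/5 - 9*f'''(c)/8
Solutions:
 f(c) = C1 + Integral(C2*airyai(-4*75^(1/3)*c/15) + C3*airybi(-4*75^(1/3)*c/15), c)


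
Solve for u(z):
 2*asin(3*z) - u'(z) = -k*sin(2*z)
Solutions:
 u(z) = C1 - k*cos(2*z)/2 + 2*z*asin(3*z) + 2*sqrt(1 - 9*z^2)/3


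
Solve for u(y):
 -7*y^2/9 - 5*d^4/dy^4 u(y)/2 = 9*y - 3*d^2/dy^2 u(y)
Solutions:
 u(y) = C1 + C2*y + C3*exp(-sqrt(30)*y/5) + C4*exp(sqrt(30)*y/5) + 7*y^4/324 + y^3/2 + 35*y^2/162


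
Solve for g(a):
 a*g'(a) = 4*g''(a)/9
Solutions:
 g(a) = C1 + C2*erfi(3*sqrt(2)*a/4)


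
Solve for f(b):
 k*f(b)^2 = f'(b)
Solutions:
 f(b) = -1/(C1 + b*k)


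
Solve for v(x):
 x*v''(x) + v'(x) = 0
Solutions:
 v(x) = C1 + C2*log(x)


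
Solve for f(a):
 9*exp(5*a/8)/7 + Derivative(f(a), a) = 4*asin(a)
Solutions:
 f(a) = C1 + 4*a*asin(a) + 4*sqrt(1 - a^2) - 72*exp(5*a/8)/35


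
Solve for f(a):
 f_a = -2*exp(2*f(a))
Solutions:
 f(a) = log(-sqrt(-1/(C1 - 2*a))) - log(2)/2
 f(a) = log(-1/(C1 - 2*a))/2 - log(2)/2


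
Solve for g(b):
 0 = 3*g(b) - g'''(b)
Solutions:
 g(b) = C3*exp(3^(1/3)*b) + (C1*sin(3^(5/6)*b/2) + C2*cos(3^(5/6)*b/2))*exp(-3^(1/3)*b/2)


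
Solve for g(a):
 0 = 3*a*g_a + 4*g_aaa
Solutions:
 g(a) = C1 + Integral(C2*airyai(-6^(1/3)*a/2) + C3*airybi(-6^(1/3)*a/2), a)


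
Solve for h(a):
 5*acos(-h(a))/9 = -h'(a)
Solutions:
 Integral(1/acos(-_y), (_y, h(a))) = C1 - 5*a/9


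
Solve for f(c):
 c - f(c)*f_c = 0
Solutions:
 f(c) = -sqrt(C1 + c^2)
 f(c) = sqrt(C1 + c^2)


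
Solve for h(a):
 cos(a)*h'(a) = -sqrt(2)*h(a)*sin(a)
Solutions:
 h(a) = C1*cos(a)^(sqrt(2))


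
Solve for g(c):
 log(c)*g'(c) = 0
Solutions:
 g(c) = C1


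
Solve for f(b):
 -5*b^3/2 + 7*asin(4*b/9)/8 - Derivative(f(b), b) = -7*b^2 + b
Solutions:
 f(b) = C1 - 5*b^4/8 + 7*b^3/3 - b^2/2 + 7*b*asin(4*b/9)/8 + 7*sqrt(81 - 16*b^2)/32


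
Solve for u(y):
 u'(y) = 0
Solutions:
 u(y) = C1


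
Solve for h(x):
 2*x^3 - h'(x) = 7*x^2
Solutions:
 h(x) = C1 + x^4/2 - 7*x^3/3


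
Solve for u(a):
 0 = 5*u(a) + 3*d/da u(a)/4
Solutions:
 u(a) = C1*exp(-20*a/3)


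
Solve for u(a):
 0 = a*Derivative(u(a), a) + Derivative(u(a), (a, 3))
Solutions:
 u(a) = C1 + Integral(C2*airyai(-a) + C3*airybi(-a), a)


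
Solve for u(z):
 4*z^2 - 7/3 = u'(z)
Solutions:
 u(z) = C1 + 4*z^3/3 - 7*z/3


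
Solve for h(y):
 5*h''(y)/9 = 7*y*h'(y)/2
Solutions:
 h(y) = C1 + C2*erfi(3*sqrt(35)*y/10)


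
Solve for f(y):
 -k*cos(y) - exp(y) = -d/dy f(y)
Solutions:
 f(y) = C1 + k*sin(y) + exp(y)


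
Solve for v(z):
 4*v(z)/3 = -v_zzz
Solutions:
 v(z) = C3*exp(-6^(2/3)*z/3) + (C1*sin(2^(2/3)*3^(1/6)*z/2) + C2*cos(2^(2/3)*3^(1/6)*z/2))*exp(6^(2/3)*z/6)


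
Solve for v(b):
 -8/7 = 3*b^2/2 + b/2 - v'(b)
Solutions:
 v(b) = C1 + b^3/2 + b^2/4 + 8*b/7


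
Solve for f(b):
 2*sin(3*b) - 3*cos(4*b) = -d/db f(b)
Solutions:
 f(b) = C1 + 3*sin(4*b)/4 + 2*cos(3*b)/3


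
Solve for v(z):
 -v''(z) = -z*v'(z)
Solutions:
 v(z) = C1 + C2*erfi(sqrt(2)*z/2)


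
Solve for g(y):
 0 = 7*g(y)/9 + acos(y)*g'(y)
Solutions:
 g(y) = C1*exp(-7*Integral(1/acos(y), y)/9)


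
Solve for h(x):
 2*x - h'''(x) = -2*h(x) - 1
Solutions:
 h(x) = C3*exp(2^(1/3)*x) - x + (C1*sin(2^(1/3)*sqrt(3)*x/2) + C2*cos(2^(1/3)*sqrt(3)*x/2))*exp(-2^(1/3)*x/2) - 1/2


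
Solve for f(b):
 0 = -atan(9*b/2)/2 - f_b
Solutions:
 f(b) = C1 - b*atan(9*b/2)/2 + log(81*b^2 + 4)/18


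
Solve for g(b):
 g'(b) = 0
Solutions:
 g(b) = C1


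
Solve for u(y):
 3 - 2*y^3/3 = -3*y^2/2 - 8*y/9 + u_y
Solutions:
 u(y) = C1 - y^4/6 + y^3/2 + 4*y^2/9 + 3*y


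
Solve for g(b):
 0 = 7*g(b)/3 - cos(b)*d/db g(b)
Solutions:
 g(b) = C1*(sin(b) + 1)^(7/6)/(sin(b) - 1)^(7/6)


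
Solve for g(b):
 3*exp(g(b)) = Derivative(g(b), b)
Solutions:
 g(b) = log(-1/(C1 + 3*b))


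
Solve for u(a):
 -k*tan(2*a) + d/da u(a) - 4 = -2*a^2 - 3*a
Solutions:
 u(a) = C1 - 2*a^3/3 - 3*a^2/2 + 4*a - k*log(cos(2*a))/2


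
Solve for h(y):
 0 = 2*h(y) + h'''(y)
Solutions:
 h(y) = C3*exp(-2^(1/3)*y) + (C1*sin(2^(1/3)*sqrt(3)*y/2) + C2*cos(2^(1/3)*sqrt(3)*y/2))*exp(2^(1/3)*y/2)


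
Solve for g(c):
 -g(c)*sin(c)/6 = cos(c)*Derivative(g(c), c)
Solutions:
 g(c) = C1*cos(c)^(1/6)


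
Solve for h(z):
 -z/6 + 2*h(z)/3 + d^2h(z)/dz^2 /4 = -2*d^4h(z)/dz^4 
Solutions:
 h(z) = z/4 + (C1*sin(3^(3/4)*z*cos(atan(sqrt(759)/3)/2)/3) + C2*cos(3^(3/4)*z*cos(atan(sqrt(759)/3)/2)/3))*exp(-3^(3/4)*z*sin(atan(sqrt(759)/3)/2)/3) + (C3*sin(3^(3/4)*z*cos(atan(sqrt(759)/3)/2)/3) + C4*cos(3^(3/4)*z*cos(atan(sqrt(759)/3)/2)/3))*exp(3^(3/4)*z*sin(atan(sqrt(759)/3)/2)/3)


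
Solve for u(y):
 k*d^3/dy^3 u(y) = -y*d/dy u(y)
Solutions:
 u(y) = C1 + Integral(C2*airyai(y*(-1/k)^(1/3)) + C3*airybi(y*(-1/k)^(1/3)), y)


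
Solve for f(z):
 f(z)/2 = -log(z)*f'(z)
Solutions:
 f(z) = C1*exp(-li(z)/2)


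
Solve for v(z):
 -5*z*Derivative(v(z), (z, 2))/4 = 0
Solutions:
 v(z) = C1 + C2*z


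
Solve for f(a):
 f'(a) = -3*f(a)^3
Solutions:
 f(a) = -sqrt(2)*sqrt(-1/(C1 - 3*a))/2
 f(a) = sqrt(2)*sqrt(-1/(C1 - 3*a))/2


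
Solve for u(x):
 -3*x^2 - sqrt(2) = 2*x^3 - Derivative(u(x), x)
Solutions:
 u(x) = C1 + x^4/2 + x^3 + sqrt(2)*x


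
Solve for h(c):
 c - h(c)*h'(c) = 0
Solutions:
 h(c) = -sqrt(C1 + c^2)
 h(c) = sqrt(C1 + c^2)


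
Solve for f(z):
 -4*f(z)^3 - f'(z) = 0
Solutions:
 f(z) = -sqrt(2)*sqrt(-1/(C1 - 4*z))/2
 f(z) = sqrt(2)*sqrt(-1/(C1 - 4*z))/2


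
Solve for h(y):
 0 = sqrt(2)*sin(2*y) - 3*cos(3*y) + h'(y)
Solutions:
 h(y) = C1 + sin(3*y) + sqrt(2)*cos(2*y)/2


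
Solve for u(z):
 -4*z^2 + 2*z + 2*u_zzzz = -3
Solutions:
 u(z) = C1 + C2*z + C3*z^2 + C4*z^3 + z^6/180 - z^5/120 - z^4/16


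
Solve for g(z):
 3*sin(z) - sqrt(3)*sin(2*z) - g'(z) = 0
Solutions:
 g(z) = C1 - 3*cos(z) + sqrt(3)*cos(2*z)/2


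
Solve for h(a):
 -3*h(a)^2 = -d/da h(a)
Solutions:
 h(a) = -1/(C1 + 3*a)


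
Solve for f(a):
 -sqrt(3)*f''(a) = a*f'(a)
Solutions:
 f(a) = C1 + C2*erf(sqrt(2)*3^(3/4)*a/6)


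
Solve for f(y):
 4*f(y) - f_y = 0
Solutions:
 f(y) = C1*exp(4*y)


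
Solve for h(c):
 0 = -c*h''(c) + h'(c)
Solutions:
 h(c) = C1 + C2*c^2


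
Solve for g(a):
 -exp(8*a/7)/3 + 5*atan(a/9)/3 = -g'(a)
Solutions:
 g(a) = C1 - 5*a*atan(a/9)/3 + 7*exp(8*a/7)/24 + 15*log(a^2 + 81)/2


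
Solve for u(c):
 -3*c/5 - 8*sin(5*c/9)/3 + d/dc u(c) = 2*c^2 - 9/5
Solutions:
 u(c) = C1 + 2*c^3/3 + 3*c^2/10 - 9*c/5 - 24*cos(5*c/9)/5


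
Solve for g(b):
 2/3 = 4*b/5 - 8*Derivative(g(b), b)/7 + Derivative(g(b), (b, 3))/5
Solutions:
 g(b) = C1 + C2*exp(-2*sqrt(70)*b/7) + C3*exp(2*sqrt(70)*b/7) + 7*b^2/20 - 7*b/12


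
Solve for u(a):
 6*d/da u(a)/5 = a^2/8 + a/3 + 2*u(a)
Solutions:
 u(a) = C1*exp(5*a/3) - a^2/16 - 29*a/120 - 29/200


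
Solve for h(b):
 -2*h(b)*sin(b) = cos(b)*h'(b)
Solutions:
 h(b) = C1*cos(b)^2


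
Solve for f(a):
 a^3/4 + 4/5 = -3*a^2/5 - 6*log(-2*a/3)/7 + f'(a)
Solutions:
 f(a) = C1 + a^4/16 + a^3/5 + 6*a*log(-a)/7 + 2*a*(-15*log(3) - 1 + 15*log(2))/35


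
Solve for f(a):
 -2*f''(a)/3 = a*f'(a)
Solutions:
 f(a) = C1 + C2*erf(sqrt(3)*a/2)


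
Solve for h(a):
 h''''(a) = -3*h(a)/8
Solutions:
 h(a) = (C1*sin(2^(3/4)*3^(1/4)*a/4) + C2*cos(2^(3/4)*3^(1/4)*a/4))*exp(-2^(3/4)*3^(1/4)*a/4) + (C3*sin(2^(3/4)*3^(1/4)*a/4) + C4*cos(2^(3/4)*3^(1/4)*a/4))*exp(2^(3/4)*3^(1/4)*a/4)


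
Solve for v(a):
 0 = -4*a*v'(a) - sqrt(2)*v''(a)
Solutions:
 v(a) = C1 + C2*erf(2^(1/4)*a)


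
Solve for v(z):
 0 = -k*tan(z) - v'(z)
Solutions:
 v(z) = C1 + k*log(cos(z))


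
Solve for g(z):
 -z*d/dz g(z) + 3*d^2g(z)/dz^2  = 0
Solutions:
 g(z) = C1 + C2*erfi(sqrt(6)*z/6)


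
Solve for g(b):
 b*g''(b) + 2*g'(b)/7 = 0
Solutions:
 g(b) = C1 + C2*b^(5/7)


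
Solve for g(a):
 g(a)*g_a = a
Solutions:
 g(a) = -sqrt(C1 + a^2)
 g(a) = sqrt(C1 + a^2)


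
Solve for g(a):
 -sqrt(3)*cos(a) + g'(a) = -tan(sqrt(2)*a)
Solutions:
 g(a) = C1 + sqrt(2)*log(cos(sqrt(2)*a))/2 + sqrt(3)*sin(a)


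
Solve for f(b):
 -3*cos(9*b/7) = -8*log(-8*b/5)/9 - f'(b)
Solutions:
 f(b) = C1 - 8*b*log(-b)/9 - 8*b*log(2)/3 + 8*b/9 + 8*b*log(5)/9 + 7*sin(9*b/7)/3


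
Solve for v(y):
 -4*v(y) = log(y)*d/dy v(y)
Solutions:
 v(y) = C1*exp(-4*li(y))


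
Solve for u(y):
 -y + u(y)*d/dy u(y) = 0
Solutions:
 u(y) = -sqrt(C1 + y^2)
 u(y) = sqrt(C1 + y^2)


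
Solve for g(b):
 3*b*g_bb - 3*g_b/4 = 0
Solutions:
 g(b) = C1 + C2*b^(5/4)


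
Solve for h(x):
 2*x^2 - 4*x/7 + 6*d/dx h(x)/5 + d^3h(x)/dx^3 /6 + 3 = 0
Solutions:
 h(x) = C1 + C2*sin(6*sqrt(5)*x/5) + C3*cos(6*sqrt(5)*x/5) - 5*x^3/9 + 5*x^2/21 - 55*x/27


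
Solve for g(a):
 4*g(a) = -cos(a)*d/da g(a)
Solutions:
 g(a) = C1*(sin(a)^2 - 2*sin(a) + 1)/(sin(a)^2 + 2*sin(a) + 1)


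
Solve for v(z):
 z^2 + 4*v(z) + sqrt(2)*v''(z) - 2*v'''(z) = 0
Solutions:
 v(z) = C1*exp(z*(-18*(sqrt(2)/108 + 1 + sqrt(2)*sqrt(-1 + (sqrt(2) + 108)^2/2)/108)^(1/3) - 1/(sqrt(2)/108 + 1 + sqrt(2)*sqrt(-1 + (sqrt(2) + 108)^2/2)/108)^(1/3) + 6*sqrt(2))/36)*sin(sqrt(3)*z*(-18*(sqrt(2)/108 + 1 + sqrt(2)*sqrt(-1 + 1458*(-2 - sqrt(2)/54)^2)/108)^(1/3) + (sqrt(2)/108 + 1 + sqrt(2)*sqrt(-1 + 1458*(-2 - sqrt(2)/54)^2)/108)^(-1/3))/36) + C2*exp(z*(-18*(sqrt(2)/108 + 1 + sqrt(2)*sqrt(-1 + (sqrt(2) + 108)^2/2)/108)^(1/3) - 1/(sqrt(2)/108 + 1 + sqrt(2)*sqrt(-1 + (sqrt(2) + 108)^2/2)/108)^(1/3) + 6*sqrt(2))/36)*cos(sqrt(3)*z*(-18*(sqrt(2)/108 + 1 + sqrt(2)*sqrt(-1 + 1458*(-2 - sqrt(2)/54)^2)/108)^(1/3) + (sqrt(2)/108 + 1 + sqrt(2)*sqrt(-1 + 1458*(-2 - sqrt(2)/54)^2)/108)^(-1/3))/36) + C3*exp(z*(1/(18*(sqrt(2)/108 + 1 + sqrt(2)*sqrt(-1 + (sqrt(2) + 108)^2/2)/108)^(1/3)) + sqrt(2)/6 + (sqrt(2)/108 + 1 + sqrt(2)*sqrt(-1 + (sqrt(2) + 108)^2/2)/108)^(1/3))) - z^2/4 + sqrt(2)/8


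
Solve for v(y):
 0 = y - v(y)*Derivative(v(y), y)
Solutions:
 v(y) = -sqrt(C1 + y^2)
 v(y) = sqrt(C1 + y^2)


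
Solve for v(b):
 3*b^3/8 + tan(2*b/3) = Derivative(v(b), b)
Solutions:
 v(b) = C1 + 3*b^4/32 - 3*log(cos(2*b/3))/2


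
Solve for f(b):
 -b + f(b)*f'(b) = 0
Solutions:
 f(b) = -sqrt(C1 + b^2)
 f(b) = sqrt(C1 + b^2)


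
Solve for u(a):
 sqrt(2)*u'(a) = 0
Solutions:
 u(a) = C1


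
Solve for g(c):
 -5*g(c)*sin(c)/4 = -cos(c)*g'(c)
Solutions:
 g(c) = C1/cos(c)^(5/4)


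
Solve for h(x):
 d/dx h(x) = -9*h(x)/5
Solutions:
 h(x) = C1*exp(-9*x/5)


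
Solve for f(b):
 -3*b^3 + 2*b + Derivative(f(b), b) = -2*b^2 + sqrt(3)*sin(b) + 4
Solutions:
 f(b) = C1 + 3*b^4/4 - 2*b^3/3 - b^2 + 4*b - sqrt(3)*cos(b)


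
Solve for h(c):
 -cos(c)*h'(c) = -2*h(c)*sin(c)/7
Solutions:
 h(c) = C1/cos(c)^(2/7)


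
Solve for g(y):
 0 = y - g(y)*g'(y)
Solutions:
 g(y) = -sqrt(C1 + y^2)
 g(y) = sqrt(C1 + y^2)


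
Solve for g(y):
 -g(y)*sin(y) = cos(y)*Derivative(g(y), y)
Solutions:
 g(y) = C1*cos(y)


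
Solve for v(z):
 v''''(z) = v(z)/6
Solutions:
 v(z) = C1*exp(-6^(3/4)*z/6) + C2*exp(6^(3/4)*z/6) + C3*sin(6^(3/4)*z/6) + C4*cos(6^(3/4)*z/6)


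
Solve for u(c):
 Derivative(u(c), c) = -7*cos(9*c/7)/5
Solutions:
 u(c) = C1 - 49*sin(9*c/7)/45


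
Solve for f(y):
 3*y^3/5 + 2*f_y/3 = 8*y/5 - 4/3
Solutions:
 f(y) = C1 - 9*y^4/40 + 6*y^2/5 - 2*y


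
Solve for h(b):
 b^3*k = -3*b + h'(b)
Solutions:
 h(b) = C1 + b^4*k/4 + 3*b^2/2


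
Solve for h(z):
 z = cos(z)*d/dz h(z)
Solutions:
 h(z) = C1 + Integral(z/cos(z), z)


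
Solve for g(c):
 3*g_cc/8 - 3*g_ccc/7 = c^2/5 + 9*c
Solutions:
 g(c) = C1 + C2*c + C3*exp(7*c/8) + 2*c^4/45 + 1324*c^3/315 + 10592*c^2/735


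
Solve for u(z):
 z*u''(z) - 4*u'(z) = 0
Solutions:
 u(z) = C1 + C2*z^5


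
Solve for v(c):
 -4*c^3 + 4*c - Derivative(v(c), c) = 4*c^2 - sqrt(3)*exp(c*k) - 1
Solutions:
 v(c) = C1 - c^4 - 4*c^3/3 + 2*c^2 + c + sqrt(3)*exp(c*k)/k


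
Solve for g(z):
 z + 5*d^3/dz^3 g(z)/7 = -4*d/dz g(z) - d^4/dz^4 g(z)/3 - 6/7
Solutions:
 g(z) = C1 + C2*exp(z*(-10 + 25/(14*sqrt(24234) + 2183)^(1/3) + (14*sqrt(24234) + 2183)^(1/3))/14)*sin(sqrt(3)*z*(-(14*sqrt(24234) + 2183)^(1/3) + 25/(14*sqrt(24234) + 2183)^(1/3))/14) + C3*exp(z*(-10 + 25/(14*sqrt(24234) + 2183)^(1/3) + (14*sqrt(24234) + 2183)^(1/3))/14)*cos(sqrt(3)*z*(-(14*sqrt(24234) + 2183)^(1/3) + 25/(14*sqrt(24234) + 2183)^(1/3))/14) + C4*exp(-z*(25/(14*sqrt(24234) + 2183)^(1/3) + 5 + (14*sqrt(24234) + 2183)^(1/3))/7) - z^2/8 - 3*z/14


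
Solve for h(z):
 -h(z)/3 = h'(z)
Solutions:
 h(z) = C1*exp(-z/3)


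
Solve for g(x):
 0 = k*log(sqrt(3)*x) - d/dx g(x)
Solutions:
 g(x) = C1 + k*x*log(x) - k*x + k*x*log(3)/2


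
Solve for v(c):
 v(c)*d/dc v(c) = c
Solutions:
 v(c) = -sqrt(C1 + c^2)
 v(c) = sqrt(C1 + c^2)


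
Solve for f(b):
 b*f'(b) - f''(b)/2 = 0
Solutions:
 f(b) = C1 + C2*erfi(b)


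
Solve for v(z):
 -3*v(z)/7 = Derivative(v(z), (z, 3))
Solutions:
 v(z) = C3*exp(-3^(1/3)*7^(2/3)*z/7) + (C1*sin(3^(5/6)*7^(2/3)*z/14) + C2*cos(3^(5/6)*7^(2/3)*z/14))*exp(3^(1/3)*7^(2/3)*z/14)


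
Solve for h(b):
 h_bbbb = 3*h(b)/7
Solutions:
 h(b) = C1*exp(-3^(1/4)*7^(3/4)*b/7) + C2*exp(3^(1/4)*7^(3/4)*b/7) + C3*sin(3^(1/4)*7^(3/4)*b/7) + C4*cos(3^(1/4)*7^(3/4)*b/7)


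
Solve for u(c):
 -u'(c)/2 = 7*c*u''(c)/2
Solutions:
 u(c) = C1 + C2*c^(6/7)


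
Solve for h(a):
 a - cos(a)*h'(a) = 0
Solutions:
 h(a) = C1 + Integral(a/cos(a), a)


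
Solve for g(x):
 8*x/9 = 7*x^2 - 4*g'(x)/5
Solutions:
 g(x) = C1 + 35*x^3/12 - 5*x^2/9


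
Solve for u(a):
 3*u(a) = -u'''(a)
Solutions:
 u(a) = C3*exp(-3^(1/3)*a) + (C1*sin(3^(5/6)*a/2) + C2*cos(3^(5/6)*a/2))*exp(3^(1/3)*a/2)


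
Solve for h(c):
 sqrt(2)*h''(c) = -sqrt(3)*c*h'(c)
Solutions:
 h(c) = C1 + C2*erf(6^(1/4)*c/2)


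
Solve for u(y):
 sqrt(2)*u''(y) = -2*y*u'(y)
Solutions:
 u(y) = C1 + C2*erf(2^(3/4)*y/2)


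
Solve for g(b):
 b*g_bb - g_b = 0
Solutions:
 g(b) = C1 + C2*b^2


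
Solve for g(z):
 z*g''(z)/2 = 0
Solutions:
 g(z) = C1 + C2*z


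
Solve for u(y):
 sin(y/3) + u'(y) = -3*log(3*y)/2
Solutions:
 u(y) = C1 - 3*y*log(y)/2 - 3*y*log(3)/2 + 3*y/2 + 3*cos(y/3)


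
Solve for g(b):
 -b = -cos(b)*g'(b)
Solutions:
 g(b) = C1 + Integral(b/cos(b), b)


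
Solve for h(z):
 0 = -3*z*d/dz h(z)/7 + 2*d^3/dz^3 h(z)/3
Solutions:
 h(z) = C1 + Integral(C2*airyai(42^(2/3)*z/14) + C3*airybi(42^(2/3)*z/14), z)


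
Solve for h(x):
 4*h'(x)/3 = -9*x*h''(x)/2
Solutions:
 h(x) = C1 + C2*x^(19/27)


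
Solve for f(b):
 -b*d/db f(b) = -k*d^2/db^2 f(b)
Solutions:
 f(b) = C1 + C2*erf(sqrt(2)*b*sqrt(-1/k)/2)/sqrt(-1/k)


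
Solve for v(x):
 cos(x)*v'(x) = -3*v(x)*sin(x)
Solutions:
 v(x) = C1*cos(x)^3


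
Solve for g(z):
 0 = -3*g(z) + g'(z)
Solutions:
 g(z) = C1*exp(3*z)


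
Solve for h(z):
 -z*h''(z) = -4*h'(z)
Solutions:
 h(z) = C1 + C2*z^5


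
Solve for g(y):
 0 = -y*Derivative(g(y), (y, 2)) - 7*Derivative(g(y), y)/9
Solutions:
 g(y) = C1 + C2*y^(2/9)


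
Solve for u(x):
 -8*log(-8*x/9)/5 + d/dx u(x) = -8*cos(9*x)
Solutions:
 u(x) = C1 + 8*x*log(-x)/5 - 4*x*log(3) - 8*x/5 + 4*x*log(6)/5 + 4*x*log(2) - 8*sin(9*x)/9


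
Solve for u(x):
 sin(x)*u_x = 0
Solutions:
 u(x) = C1


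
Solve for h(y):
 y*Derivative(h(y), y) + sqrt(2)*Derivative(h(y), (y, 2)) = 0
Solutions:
 h(y) = C1 + C2*erf(2^(1/4)*y/2)


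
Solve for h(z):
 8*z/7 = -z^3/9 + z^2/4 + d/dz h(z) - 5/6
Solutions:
 h(z) = C1 + z^4/36 - z^3/12 + 4*z^2/7 + 5*z/6


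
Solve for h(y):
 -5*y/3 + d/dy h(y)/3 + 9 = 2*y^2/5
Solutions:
 h(y) = C1 + 2*y^3/5 + 5*y^2/2 - 27*y


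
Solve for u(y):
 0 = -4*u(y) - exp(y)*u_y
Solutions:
 u(y) = C1*exp(4*exp(-y))


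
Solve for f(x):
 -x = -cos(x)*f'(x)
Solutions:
 f(x) = C1 + Integral(x/cos(x), x)


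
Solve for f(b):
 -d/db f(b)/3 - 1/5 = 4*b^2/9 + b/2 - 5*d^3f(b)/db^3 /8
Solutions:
 f(b) = C1 + C2*exp(-2*sqrt(30)*b/15) + C3*exp(2*sqrt(30)*b/15) - 4*b^3/9 - 3*b^2/4 - 28*b/5


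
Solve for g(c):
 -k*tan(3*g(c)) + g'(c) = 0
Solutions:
 g(c) = -asin(C1*exp(3*c*k))/3 + pi/3
 g(c) = asin(C1*exp(3*c*k))/3


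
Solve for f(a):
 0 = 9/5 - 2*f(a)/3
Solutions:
 f(a) = 27/10


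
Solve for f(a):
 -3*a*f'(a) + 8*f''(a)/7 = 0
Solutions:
 f(a) = C1 + C2*erfi(sqrt(21)*a/4)


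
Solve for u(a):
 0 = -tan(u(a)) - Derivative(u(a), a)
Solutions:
 u(a) = pi - asin(C1*exp(-a))
 u(a) = asin(C1*exp(-a))


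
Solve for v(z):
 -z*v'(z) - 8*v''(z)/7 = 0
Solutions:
 v(z) = C1 + C2*erf(sqrt(7)*z/4)


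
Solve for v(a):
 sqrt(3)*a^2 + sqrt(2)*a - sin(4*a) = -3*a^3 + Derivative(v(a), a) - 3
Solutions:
 v(a) = C1 + 3*a^4/4 + sqrt(3)*a^3/3 + sqrt(2)*a^2/2 + 3*a + cos(4*a)/4


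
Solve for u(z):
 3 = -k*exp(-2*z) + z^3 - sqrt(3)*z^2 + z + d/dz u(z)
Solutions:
 u(z) = C1 - k*exp(-2*z)/2 - z^4/4 + sqrt(3)*z^3/3 - z^2/2 + 3*z


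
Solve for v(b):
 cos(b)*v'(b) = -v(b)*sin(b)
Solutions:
 v(b) = C1*cos(b)


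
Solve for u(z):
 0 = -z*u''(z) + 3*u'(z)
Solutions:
 u(z) = C1 + C2*z^4


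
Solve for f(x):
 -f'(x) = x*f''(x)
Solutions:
 f(x) = C1 + C2*log(x)


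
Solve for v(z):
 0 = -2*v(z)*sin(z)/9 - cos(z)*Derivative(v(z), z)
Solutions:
 v(z) = C1*cos(z)^(2/9)


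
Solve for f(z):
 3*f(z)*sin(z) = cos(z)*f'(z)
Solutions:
 f(z) = C1/cos(z)^3


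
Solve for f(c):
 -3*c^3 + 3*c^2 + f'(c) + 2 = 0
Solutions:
 f(c) = C1 + 3*c^4/4 - c^3 - 2*c


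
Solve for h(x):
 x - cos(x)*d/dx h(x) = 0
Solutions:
 h(x) = C1 + Integral(x/cos(x), x)


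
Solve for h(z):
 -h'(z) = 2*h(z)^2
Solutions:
 h(z) = 1/(C1 + 2*z)


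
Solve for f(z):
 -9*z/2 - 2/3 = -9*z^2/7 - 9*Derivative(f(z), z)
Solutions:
 f(z) = C1 - z^3/21 + z^2/4 + 2*z/27


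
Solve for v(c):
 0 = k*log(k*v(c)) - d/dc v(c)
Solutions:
 li(k*v(c))/k = C1 + c*k


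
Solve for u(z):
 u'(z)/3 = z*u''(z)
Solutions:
 u(z) = C1 + C2*z^(4/3)


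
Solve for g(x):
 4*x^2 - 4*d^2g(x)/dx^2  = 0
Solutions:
 g(x) = C1 + C2*x + x^4/12


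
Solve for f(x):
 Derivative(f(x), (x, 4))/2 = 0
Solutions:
 f(x) = C1 + C2*x + C3*x^2 + C4*x^3


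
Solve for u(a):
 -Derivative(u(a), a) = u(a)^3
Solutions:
 u(a) = -sqrt(2)*sqrt(-1/(C1 - a))/2
 u(a) = sqrt(2)*sqrt(-1/(C1 - a))/2


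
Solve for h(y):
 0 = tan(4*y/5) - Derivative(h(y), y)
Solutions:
 h(y) = C1 - 5*log(cos(4*y/5))/4


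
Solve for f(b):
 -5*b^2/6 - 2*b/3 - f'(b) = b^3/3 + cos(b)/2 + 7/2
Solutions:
 f(b) = C1 - b^4/12 - 5*b^3/18 - b^2/3 - 7*b/2 - sin(b)/2


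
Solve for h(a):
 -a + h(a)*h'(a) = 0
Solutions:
 h(a) = -sqrt(C1 + a^2)
 h(a) = sqrt(C1 + a^2)


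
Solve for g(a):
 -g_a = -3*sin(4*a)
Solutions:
 g(a) = C1 - 3*cos(4*a)/4


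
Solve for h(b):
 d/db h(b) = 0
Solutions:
 h(b) = C1


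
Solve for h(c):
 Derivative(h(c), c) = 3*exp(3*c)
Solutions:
 h(c) = C1 + exp(3*c)


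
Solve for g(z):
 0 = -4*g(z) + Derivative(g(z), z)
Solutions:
 g(z) = C1*exp(4*z)


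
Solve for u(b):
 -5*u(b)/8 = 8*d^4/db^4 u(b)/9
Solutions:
 u(b) = (C1*sin(sqrt(3)*5^(1/4)*b/4) + C2*cos(sqrt(3)*5^(1/4)*b/4))*exp(-sqrt(3)*5^(1/4)*b/4) + (C3*sin(sqrt(3)*5^(1/4)*b/4) + C4*cos(sqrt(3)*5^(1/4)*b/4))*exp(sqrt(3)*5^(1/4)*b/4)


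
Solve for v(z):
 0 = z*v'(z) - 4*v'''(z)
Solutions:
 v(z) = C1 + Integral(C2*airyai(2^(1/3)*z/2) + C3*airybi(2^(1/3)*z/2), z)


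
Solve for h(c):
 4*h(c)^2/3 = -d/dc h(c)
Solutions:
 h(c) = 3/(C1 + 4*c)


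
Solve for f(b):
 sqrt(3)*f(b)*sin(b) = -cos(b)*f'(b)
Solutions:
 f(b) = C1*cos(b)^(sqrt(3))


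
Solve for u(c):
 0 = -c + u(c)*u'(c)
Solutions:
 u(c) = -sqrt(C1 + c^2)
 u(c) = sqrt(C1 + c^2)


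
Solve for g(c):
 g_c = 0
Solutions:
 g(c) = C1


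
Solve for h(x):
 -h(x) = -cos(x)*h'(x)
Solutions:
 h(x) = C1*sqrt(sin(x) + 1)/sqrt(sin(x) - 1)


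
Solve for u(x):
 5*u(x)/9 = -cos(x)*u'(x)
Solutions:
 u(x) = C1*(sin(x) - 1)^(5/18)/(sin(x) + 1)^(5/18)


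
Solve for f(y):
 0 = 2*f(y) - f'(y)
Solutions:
 f(y) = C1*exp(2*y)


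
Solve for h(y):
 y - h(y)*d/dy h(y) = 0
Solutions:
 h(y) = -sqrt(C1 + y^2)
 h(y) = sqrt(C1 + y^2)


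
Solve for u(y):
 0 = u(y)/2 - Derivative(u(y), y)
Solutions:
 u(y) = C1*exp(y/2)


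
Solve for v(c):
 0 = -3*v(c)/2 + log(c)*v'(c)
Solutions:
 v(c) = C1*exp(3*li(c)/2)


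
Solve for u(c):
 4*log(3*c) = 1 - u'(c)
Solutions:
 u(c) = C1 - 4*c*log(c) - c*log(81) + 5*c


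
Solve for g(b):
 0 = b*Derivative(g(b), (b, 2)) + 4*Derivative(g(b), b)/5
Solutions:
 g(b) = C1 + C2*b^(1/5)


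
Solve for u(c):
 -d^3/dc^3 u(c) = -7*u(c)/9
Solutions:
 u(c) = C3*exp(21^(1/3)*c/3) + (C1*sin(3^(5/6)*7^(1/3)*c/6) + C2*cos(3^(5/6)*7^(1/3)*c/6))*exp(-21^(1/3)*c/6)


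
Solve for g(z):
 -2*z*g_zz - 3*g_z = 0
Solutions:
 g(z) = C1 + C2/sqrt(z)


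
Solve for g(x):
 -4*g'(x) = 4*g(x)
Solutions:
 g(x) = C1*exp(-x)


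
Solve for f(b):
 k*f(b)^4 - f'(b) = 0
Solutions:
 f(b) = (-1/(C1 + 3*b*k))^(1/3)
 f(b) = (-1/(C1 + b*k))^(1/3)*(-3^(2/3) - 3*3^(1/6)*I)/6
 f(b) = (-1/(C1 + b*k))^(1/3)*(-3^(2/3) + 3*3^(1/6)*I)/6


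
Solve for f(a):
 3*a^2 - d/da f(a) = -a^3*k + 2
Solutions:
 f(a) = C1 + a^4*k/4 + a^3 - 2*a


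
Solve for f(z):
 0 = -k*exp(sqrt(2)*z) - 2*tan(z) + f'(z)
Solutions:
 f(z) = C1 + sqrt(2)*k*exp(sqrt(2)*z)/2 - 2*log(cos(z))


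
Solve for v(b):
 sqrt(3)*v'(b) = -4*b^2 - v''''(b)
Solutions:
 v(b) = C1 + C4*exp(-3^(1/6)*b) - 4*sqrt(3)*b^3/9 + (C2*sin(3^(2/3)*b/2) + C3*cos(3^(2/3)*b/2))*exp(3^(1/6)*b/2)


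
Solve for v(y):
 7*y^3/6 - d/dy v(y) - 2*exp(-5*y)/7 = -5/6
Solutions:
 v(y) = C1 + 7*y^4/24 + 5*y/6 + 2*exp(-5*y)/35


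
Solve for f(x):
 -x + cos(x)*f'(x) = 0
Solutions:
 f(x) = C1 + Integral(x/cos(x), x)


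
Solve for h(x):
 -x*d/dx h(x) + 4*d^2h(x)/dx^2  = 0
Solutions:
 h(x) = C1 + C2*erfi(sqrt(2)*x/4)


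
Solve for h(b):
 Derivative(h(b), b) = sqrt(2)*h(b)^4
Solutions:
 h(b) = (-1/(C1 + 3*sqrt(2)*b))^(1/3)
 h(b) = (-1/(C1 + sqrt(2)*b))^(1/3)*(-3^(2/3) - 3*3^(1/6)*I)/6
 h(b) = (-1/(C1 + sqrt(2)*b))^(1/3)*(-3^(2/3) + 3*3^(1/6)*I)/6


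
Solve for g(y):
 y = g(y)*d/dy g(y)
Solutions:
 g(y) = -sqrt(C1 + y^2)
 g(y) = sqrt(C1 + y^2)


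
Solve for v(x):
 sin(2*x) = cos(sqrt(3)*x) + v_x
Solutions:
 v(x) = C1 - sqrt(3)*sin(sqrt(3)*x)/3 - cos(2*x)/2


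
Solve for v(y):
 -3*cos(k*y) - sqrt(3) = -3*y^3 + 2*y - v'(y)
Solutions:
 v(y) = C1 - 3*y^4/4 + y^2 + sqrt(3)*y + 3*sin(k*y)/k


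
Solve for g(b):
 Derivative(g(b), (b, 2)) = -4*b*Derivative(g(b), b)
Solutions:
 g(b) = C1 + C2*erf(sqrt(2)*b)


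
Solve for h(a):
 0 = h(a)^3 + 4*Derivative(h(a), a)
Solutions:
 h(a) = -sqrt(2)*sqrt(-1/(C1 - a))
 h(a) = sqrt(2)*sqrt(-1/(C1 - a))


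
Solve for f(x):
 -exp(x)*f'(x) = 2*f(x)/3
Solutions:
 f(x) = C1*exp(2*exp(-x)/3)


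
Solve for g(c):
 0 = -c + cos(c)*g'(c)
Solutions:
 g(c) = C1 + Integral(c/cos(c), c)


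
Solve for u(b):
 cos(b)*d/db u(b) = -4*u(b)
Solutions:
 u(b) = C1*(sin(b)^2 - 2*sin(b) + 1)/(sin(b)^2 + 2*sin(b) + 1)


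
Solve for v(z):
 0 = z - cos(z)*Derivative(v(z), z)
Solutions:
 v(z) = C1 + Integral(z/cos(z), z)


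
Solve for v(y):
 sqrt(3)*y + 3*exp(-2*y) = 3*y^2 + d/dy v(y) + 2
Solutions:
 v(y) = C1 - y^3 + sqrt(3)*y^2/2 - 2*y - 3*exp(-2*y)/2


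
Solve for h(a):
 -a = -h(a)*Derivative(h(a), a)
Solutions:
 h(a) = -sqrt(C1 + a^2)
 h(a) = sqrt(C1 + a^2)


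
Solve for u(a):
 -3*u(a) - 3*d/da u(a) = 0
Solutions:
 u(a) = C1*exp(-a)


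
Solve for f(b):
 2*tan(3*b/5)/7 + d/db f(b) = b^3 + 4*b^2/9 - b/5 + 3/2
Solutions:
 f(b) = C1 + b^4/4 + 4*b^3/27 - b^2/10 + 3*b/2 + 10*log(cos(3*b/5))/21


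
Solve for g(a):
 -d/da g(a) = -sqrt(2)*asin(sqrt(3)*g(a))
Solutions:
 Integral(1/asin(sqrt(3)*_y), (_y, g(a))) = C1 + sqrt(2)*a


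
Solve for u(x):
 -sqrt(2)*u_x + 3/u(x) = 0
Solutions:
 u(x) = -sqrt(C1 + 3*sqrt(2)*x)
 u(x) = sqrt(C1 + 3*sqrt(2)*x)


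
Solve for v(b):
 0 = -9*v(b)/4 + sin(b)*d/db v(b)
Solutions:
 v(b) = C1*(cos(b) - 1)^(9/8)/(cos(b) + 1)^(9/8)


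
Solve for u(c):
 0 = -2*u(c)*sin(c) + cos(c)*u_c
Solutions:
 u(c) = C1/cos(c)^2


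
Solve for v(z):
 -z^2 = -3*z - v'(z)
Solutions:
 v(z) = C1 + z^3/3 - 3*z^2/2


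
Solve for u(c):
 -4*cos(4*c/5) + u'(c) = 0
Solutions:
 u(c) = C1 + 5*sin(4*c/5)


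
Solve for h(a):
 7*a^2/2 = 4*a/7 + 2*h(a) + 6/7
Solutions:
 h(a) = 7*a^2/4 - 2*a/7 - 3/7


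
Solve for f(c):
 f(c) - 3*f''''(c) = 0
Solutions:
 f(c) = C1*exp(-3^(3/4)*c/3) + C2*exp(3^(3/4)*c/3) + C3*sin(3^(3/4)*c/3) + C4*cos(3^(3/4)*c/3)


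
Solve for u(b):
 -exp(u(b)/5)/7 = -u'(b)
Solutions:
 u(b) = 5*log(-1/(C1 + b)) + 5*log(35)


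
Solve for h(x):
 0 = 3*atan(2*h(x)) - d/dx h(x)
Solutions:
 Integral(1/atan(2*_y), (_y, h(x))) = C1 + 3*x


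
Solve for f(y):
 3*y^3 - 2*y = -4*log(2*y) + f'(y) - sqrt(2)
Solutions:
 f(y) = C1 + 3*y^4/4 - y^2 + 4*y*log(y) - 4*y + sqrt(2)*y + y*log(16)


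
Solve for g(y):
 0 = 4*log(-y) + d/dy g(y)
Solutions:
 g(y) = C1 - 4*y*log(-y) + 4*y


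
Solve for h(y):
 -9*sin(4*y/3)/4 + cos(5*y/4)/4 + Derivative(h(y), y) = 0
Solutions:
 h(y) = C1 - sin(5*y/4)/5 - 27*cos(4*y/3)/16


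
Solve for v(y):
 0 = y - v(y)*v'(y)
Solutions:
 v(y) = -sqrt(C1 + y^2)
 v(y) = sqrt(C1 + y^2)


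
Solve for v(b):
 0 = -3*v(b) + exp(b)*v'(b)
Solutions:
 v(b) = C1*exp(-3*exp(-b))


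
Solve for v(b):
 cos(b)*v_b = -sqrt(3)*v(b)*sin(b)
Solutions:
 v(b) = C1*cos(b)^(sqrt(3))


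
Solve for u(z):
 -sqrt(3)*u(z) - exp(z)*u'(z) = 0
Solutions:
 u(z) = C1*exp(sqrt(3)*exp(-z))


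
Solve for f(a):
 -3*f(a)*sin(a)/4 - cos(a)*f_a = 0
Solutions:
 f(a) = C1*cos(a)^(3/4)


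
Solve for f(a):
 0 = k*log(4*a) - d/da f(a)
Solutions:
 f(a) = C1 + a*k*log(a) - a*k + a*k*log(4)


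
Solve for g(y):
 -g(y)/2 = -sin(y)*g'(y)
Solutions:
 g(y) = C1*(cos(y) - 1)^(1/4)/(cos(y) + 1)^(1/4)


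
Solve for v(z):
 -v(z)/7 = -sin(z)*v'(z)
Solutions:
 v(z) = C1*(cos(z) - 1)^(1/14)/(cos(z) + 1)^(1/14)


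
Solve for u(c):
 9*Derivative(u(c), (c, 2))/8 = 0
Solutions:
 u(c) = C1 + C2*c


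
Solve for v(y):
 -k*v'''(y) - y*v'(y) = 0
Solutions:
 v(y) = C1 + Integral(C2*airyai(y*(-1/k)^(1/3)) + C3*airybi(y*(-1/k)^(1/3)), y)


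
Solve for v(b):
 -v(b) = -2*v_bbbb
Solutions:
 v(b) = C1*exp(-2^(3/4)*b/2) + C2*exp(2^(3/4)*b/2) + C3*sin(2^(3/4)*b/2) + C4*cos(2^(3/4)*b/2)


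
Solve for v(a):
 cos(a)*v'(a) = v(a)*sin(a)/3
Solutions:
 v(a) = C1/cos(a)^(1/3)


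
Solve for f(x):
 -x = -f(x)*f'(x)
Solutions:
 f(x) = -sqrt(C1 + x^2)
 f(x) = sqrt(C1 + x^2)


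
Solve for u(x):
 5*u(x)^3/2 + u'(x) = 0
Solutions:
 u(x) = -sqrt(-1/(C1 - 5*x))
 u(x) = sqrt(-1/(C1 - 5*x))


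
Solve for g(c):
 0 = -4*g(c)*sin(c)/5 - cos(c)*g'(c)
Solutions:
 g(c) = C1*cos(c)^(4/5)


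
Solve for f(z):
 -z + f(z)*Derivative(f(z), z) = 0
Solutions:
 f(z) = -sqrt(C1 + z^2)
 f(z) = sqrt(C1 + z^2)


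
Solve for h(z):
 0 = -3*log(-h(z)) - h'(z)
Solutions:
 -li(-h(z)) = C1 - 3*z


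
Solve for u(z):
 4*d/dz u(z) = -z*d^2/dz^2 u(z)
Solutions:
 u(z) = C1 + C2/z^3


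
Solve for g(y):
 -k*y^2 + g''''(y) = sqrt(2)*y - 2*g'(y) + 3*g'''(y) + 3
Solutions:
 g(y) = C1 + k*y^3/6 + 3*k*y/2 + sqrt(2)*y^2/4 + 3*y/2 + (C2 + C3*exp(-sqrt(3)*y) + C4*exp(sqrt(3)*y))*exp(y)


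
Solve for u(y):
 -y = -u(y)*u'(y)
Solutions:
 u(y) = -sqrt(C1 + y^2)
 u(y) = sqrt(C1 + y^2)


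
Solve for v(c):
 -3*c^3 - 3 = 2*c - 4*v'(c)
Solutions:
 v(c) = C1 + 3*c^4/16 + c^2/4 + 3*c/4


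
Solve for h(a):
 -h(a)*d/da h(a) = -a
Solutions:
 h(a) = -sqrt(C1 + a^2)
 h(a) = sqrt(C1 + a^2)


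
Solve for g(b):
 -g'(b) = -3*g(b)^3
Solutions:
 g(b) = -sqrt(2)*sqrt(-1/(C1 + 3*b))/2
 g(b) = sqrt(2)*sqrt(-1/(C1 + 3*b))/2


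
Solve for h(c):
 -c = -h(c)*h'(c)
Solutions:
 h(c) = -sqrt(C1 + c^2)
 h(c) = sqrt(C1 + c^2)


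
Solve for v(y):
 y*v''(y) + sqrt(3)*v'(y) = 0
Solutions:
 v(y) = C1 + C2*y^(1 - sqrt(3))


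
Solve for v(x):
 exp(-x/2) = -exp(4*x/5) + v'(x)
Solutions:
 v(x) = C1 + 5*exp(4*x/5)/4 - 2*exp(-x/2)


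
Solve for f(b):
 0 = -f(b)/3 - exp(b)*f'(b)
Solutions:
 f(b) = C1*exp(exp(-b)/3)


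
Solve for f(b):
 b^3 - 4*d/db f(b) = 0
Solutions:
 f(b) = C1 + b^4/16


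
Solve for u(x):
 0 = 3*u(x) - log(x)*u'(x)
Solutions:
 u(x) = C1*exp(3*li(x))


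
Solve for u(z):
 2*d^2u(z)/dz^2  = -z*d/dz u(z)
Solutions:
 u(z) = C1 + C2*erf(z/2)


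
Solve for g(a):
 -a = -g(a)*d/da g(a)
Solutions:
 g(a) = -sqrt(C1 + a^2)
 g(a) = sqrt(C1 + a^2)


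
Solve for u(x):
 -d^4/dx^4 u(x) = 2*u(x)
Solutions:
 u(x) = (C1*sin(2^(3/4)*x/2) + C2*cos(2^(3/4)*x/2))*exp(-2^(3/4)*x/2) + (C3*sin(2^(3/4)*x/2) + C4*cos(2^(3/4)*x/2))*exp(2^(3/4)*x/2)


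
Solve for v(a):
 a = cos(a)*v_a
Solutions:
 v(a) = C1 + Integral(a/cos(a), a)


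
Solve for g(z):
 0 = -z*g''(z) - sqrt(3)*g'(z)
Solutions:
 g(z) = C1 + C2*z^(1 - sqrt(3))


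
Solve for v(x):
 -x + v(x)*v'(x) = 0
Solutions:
 v(x) = -sqrt(C1 + x^2)
 v(x) = sqrt(C1 + x^2)


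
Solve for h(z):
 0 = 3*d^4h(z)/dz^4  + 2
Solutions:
 h(z) = C1 + C2*z + C3*z^2 + C4*z^3 - z^4/36


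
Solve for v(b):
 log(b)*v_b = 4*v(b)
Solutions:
 v(b) = C1*exp(4*li(b))


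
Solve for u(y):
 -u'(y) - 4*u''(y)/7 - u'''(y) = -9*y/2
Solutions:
 u(y) = C1 + 9*y^2/4 - 18*y/7 + (C2*sin(3*sqrt(5)*y/7) + C3*cos(3*sqrt(5)*y/7))*exp(-2*y/7)


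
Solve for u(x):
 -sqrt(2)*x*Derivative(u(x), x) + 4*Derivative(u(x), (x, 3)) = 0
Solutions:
 u(x) = C1 + Integral(C2*airyai(sqrt(2)*x/2) + C3*airybi(sqrt(2)*x/2), x)


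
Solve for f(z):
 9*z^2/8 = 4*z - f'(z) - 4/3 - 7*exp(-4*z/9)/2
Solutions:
 f(z) = C1 - 3*z^3/8 + 2*z^2 - 4*z/3 + 63*exp(-4*z/9)/8


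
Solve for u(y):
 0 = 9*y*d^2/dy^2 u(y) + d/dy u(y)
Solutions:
 u(y) = C1 + C2*y^(8/9)


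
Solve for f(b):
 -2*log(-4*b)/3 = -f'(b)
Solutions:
 f(b) = C1 + 2*b*log(-b)/3 + 2*b*(-1 + 2*log(2))/3


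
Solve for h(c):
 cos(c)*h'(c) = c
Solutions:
 h(c) = C1 + Integral(c/cos(c), c)


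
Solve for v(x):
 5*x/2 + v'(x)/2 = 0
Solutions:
 v(x) = C1 - 5*x^2/2


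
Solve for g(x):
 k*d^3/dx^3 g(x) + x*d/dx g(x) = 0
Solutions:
 g(x) = C1 + Integral(C2*airyai(x*(-1/k)^(1/3)) + C3*airybi(x*(-1/k)^(1/3)), x)


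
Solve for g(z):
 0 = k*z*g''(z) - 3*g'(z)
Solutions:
 g(z) = C1 + z^(((re(k) + 3)*re(k) + im(k)^2)/(re(k)^2 + im(k)^2))*(C2*sin(3*log(z)*Abs(im(k))/(re(k)^2 + im(k)^2)) + C3*cos(3*log(z)*im(k)/(re(k)^2 + im(k)^2)))


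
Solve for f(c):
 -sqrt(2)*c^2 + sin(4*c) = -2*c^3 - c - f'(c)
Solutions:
 f(c) = C1 - c^4/2 + sqrt(2)*c^3/3 - c^2/2 + cos(4*c)/4


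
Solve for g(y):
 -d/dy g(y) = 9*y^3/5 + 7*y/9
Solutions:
 g(y) = C1 - 9*y^4/20 - 7*y^2/18


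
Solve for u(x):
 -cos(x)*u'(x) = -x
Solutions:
 u(x) = C1 + Integral(x/cos(x), x)


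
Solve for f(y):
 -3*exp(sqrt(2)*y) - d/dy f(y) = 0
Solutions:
 f(y) = C1 - 3*sqrt(2)*exp(sqrt(2)*y)/2


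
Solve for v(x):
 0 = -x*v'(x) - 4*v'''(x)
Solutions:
 v(x) = C1 + Integral(C2*airyai(-2^(1/3)*x/2) + C3*airybi(-2^(1/3)*x/2), x)


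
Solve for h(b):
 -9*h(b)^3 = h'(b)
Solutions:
 h(b) = -sqrt(2)*sqrt(-1/(C1 - 9*b))/2
 h(b) = sqrt(2)*sqrt(-1/(C1 - 9*b))/2


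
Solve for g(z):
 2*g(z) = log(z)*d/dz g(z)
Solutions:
 g(z) = C1*exp(2*li(z))


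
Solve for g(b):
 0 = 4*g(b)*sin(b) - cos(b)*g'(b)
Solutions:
 g(b) = C1/cos(b)^4


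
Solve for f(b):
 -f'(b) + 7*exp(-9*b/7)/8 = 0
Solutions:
 f(b) = C1 - 49*exp(-9*b/7)/72


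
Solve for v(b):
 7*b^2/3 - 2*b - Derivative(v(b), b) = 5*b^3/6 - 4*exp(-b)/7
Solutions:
 v(b) = C1 - 5*b^4/24 + 7*b^3/9 - b^2 - 4*exp(-b)/7


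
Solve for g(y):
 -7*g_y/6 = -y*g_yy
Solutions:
 g(y) = C1 + C2*y^(13/6)


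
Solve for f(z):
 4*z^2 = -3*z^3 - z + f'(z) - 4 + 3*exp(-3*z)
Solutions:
 f(z) = C1 + 3*z^4/4 + 4*z^3/3 + z^2/2 + 4*z + exp(-3*z)


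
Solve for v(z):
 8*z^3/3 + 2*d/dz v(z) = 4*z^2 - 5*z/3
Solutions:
 v(z) = C1 - z^4/3 + 2*z^3/3 - 5*z^2/12


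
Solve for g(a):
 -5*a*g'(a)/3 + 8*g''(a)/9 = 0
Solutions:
 g(a) = C1 + C2*erfi(sqrt(15)*a/4)


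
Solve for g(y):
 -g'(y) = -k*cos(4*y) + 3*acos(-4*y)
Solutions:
 g(y) = C1 + k*sin(4*y)/4 - 3*y*acos(-4*y) - 3*sqrt(1 - 16*y^2)/4


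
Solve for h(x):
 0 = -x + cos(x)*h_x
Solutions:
 h(x) = C1 + Integral(x/cos(x), x)


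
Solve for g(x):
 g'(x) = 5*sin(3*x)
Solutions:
 g(x) = C1 - 5*cos(3*x)/3


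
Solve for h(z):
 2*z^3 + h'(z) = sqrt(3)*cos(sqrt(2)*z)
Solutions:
 h(z) = C1 - z^4/2 + sqrt(6)*sin(sqrt(2)*z)/2


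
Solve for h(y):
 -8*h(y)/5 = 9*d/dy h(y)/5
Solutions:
 h(y) = C1*exp(-8*y/9)


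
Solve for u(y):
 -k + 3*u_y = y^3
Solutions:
 u(y) = C1 + k*y/3 + y^4/12


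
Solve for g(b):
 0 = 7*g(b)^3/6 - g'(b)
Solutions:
 g(b) = -sqrt(3)*sqrt(-1/(C1 + 7*b))
 g(b) = sqrt(3)*sqrt(-1/(C1 + 7*b))


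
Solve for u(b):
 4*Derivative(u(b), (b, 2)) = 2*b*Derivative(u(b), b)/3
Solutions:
 u(b) = C1 + C2*erfi(sqrt(3)*b/6)


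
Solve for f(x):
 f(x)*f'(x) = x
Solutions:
 f(x) = -sqrt(C1 + x^2)
 f(x) = sqrt(C1 + x^2)


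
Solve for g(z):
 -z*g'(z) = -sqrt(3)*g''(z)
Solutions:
 g(z) = C1 + C2*erfi(sqrt(2)*3^(3/4)*z/6)


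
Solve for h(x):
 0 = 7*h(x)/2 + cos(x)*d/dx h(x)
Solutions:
 h(x) = C1*(sin(x) - 1)^(7/4)/(sin(x) + 1)^(7/4)


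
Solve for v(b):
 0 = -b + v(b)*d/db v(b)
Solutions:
 v(b) = -sqrt(C1 + b^2)
 v(b) = sqrt(C1 + b^2)


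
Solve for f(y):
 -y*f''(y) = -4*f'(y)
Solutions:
 f(y) = C1 + C2*y^5


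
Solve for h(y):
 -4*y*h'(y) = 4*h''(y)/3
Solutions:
 h(y) = C1 + C2*erf(sqrt(6)*y/2)


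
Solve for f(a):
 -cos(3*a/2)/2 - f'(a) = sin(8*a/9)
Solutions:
 f(a) = C1 - sin(3*a/2)/3 + 9*cos(8*a/9)/8


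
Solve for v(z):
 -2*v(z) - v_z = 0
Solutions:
 v(z) = C1*exp(-2*z)


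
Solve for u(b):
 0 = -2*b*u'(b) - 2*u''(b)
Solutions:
 u(b) = C1 + C2*erf(sqrt(2)*b/2)


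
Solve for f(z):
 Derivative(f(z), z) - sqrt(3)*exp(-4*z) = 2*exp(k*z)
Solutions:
 f(z) = C1 - sqrt(3)*exp(-4*z)/4 + 2*exp(k*z)/k


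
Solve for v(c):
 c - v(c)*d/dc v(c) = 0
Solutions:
 v(c) = -sqrt(C1 + c^2)
 v(c) = sqrt(C1 + c^2)


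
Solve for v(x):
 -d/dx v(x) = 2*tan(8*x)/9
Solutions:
 v(x) = C1 + log(cos(8*x))/36


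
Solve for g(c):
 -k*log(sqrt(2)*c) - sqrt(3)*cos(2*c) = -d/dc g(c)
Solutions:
 g(c) = C1 + c*k*(log(c) - 1) + c*k*log(2)/2 + sqrt(3)*sin(2*c)/2


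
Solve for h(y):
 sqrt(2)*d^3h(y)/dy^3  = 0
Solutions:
 h(y) = C1 + C2*y + C3*y^2


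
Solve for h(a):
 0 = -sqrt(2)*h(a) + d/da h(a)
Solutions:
 h(a) = C1*exp(sqrt(2)*a)


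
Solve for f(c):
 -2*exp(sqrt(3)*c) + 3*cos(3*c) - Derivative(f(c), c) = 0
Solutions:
 f(c) = C1 - 2*sqrt(3)*exp(sqrt(3)*c)/3 + sin(3*c)


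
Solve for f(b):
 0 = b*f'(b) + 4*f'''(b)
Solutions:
 f(b) = C1 + Integral(C2*airyai(-2^(1/3)*b/2) + C3*airybi(-2^(1/3)*b/2), b)


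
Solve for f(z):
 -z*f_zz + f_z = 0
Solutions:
 f(z) = C1 + C2*z^2


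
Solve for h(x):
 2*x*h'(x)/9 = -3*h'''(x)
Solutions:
 h(x) = C1 + Integral(C2*airyai(-2^(1/3)*x/3) + C3*airybi(-2^(1/3)*x/3), x)


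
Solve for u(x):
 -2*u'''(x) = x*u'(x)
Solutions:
 u(x) = C1 + Integral(C2*airyai(-2^(2/3)*x/2) + C3*airybi(-2^(2/3)*x/2), x)


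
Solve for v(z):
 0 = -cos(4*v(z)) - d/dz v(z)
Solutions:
 v(z) = -asin((C1 + exp(8*z))/(C1 - exp(8*z)))/4 + pi/4
 v(z) = asin((C1 + exp(8*z))/(C1 - exp(8*z)))/4


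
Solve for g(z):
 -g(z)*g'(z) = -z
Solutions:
 g(z) = -sqrt(C1 + z^2)
 g(z) = sqrt(C1 + z^2)


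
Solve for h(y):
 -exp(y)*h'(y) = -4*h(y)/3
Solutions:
 h(y) = C1*exp(-4*exp(-y)/3)


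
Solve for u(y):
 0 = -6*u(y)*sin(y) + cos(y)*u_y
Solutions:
 u(y) = C1/cos(y)^6


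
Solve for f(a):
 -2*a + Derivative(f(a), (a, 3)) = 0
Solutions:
 f(a) = C1 + C2*a + C3*a^2 + a^4/12


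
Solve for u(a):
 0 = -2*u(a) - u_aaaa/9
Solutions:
 u(a) = (C1*sin(2^(3/4)*sqrt(3)*a/2) + C2*cos(2^(3/4)*sqrt(3)*a/2))*exp(-2^(3/4)*sqrt(3)*a/2) + (C3*sin(2^(3/4)*sqrt(3)*a/2) + C4*cos(2^(3/4)*sqrt(3)*a/2))*exp(2^(3/4)*sqrt(3)*a/2)


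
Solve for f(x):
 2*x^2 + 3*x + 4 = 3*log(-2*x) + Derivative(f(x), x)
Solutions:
 f(x) = C1 + 2*x^3/3 + 3*x^2/2 - 3*x*log(-x) + x*(7 - 3*log(2))


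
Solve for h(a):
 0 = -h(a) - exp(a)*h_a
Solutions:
 h(a) = C1*exp(exp(-a))
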